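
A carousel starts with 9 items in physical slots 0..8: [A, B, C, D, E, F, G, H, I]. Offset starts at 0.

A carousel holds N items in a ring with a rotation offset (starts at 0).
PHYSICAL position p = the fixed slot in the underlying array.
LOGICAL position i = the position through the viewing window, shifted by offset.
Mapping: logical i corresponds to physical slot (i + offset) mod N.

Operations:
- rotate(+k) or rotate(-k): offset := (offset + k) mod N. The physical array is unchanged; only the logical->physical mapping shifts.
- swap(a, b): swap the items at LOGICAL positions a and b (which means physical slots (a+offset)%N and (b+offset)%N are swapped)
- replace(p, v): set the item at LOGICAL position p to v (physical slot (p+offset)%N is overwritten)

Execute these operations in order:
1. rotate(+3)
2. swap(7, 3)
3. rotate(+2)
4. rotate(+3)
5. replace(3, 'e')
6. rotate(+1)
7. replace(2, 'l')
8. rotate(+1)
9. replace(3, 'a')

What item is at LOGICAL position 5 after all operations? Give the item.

Answer: B

Derivation:
After op 1 (rotate(+3)): offset=3, physical=[A,B,C,D,E,F,G,H,I], logical=[D,E,F,G,H,I,A,B,C]
After op 2 (swap(7, 3)): offset=3, physical=[A,G,C,D,E,F,B,H,I], logical=[D,E,F,B,H,I,A,G,C]
After op 3 (rotate(+2)): offset=5, physical=[A,G,C,D,E,F,B,H,I], logical=[F,B,H,I,A,G,C,D,E]
After op 4 (rotate(+3)): offset=8, physical=[A,G,C,D,E,F,B,H,I], logical=[I,A,G,C,D,E,F,B,H]
After op 5 (replace(3, 'e')): offset=8, physical=[A,G,e,D,E,F,B,H,I], logical=[I,A,G,e,D,E,F,B,H]
After op 6 (rotate(+1)): offset=0, physical=[A,G,e,D,E,F,B,H,I], logical=[A,G,e,D,E,F,B,H,I]
After op 7 (replace(2, 'l')): offset=0, physical=[A,G,l,D,E,F,B,H,I], logical=[A,G,l,D,E,F,B,H,I]
After op 8 (rotate(+1)): offset=1, physical=[A,G,l,D,E,F,B,H,I], logical=[G,l,D,E,F,B,H,I,A]
After op 9 (replace(3, 'a')): offset=1, physical=[A,G,l,D,a,F,B,H,I], logical=[G,l,D,a,F,B,H,I,A]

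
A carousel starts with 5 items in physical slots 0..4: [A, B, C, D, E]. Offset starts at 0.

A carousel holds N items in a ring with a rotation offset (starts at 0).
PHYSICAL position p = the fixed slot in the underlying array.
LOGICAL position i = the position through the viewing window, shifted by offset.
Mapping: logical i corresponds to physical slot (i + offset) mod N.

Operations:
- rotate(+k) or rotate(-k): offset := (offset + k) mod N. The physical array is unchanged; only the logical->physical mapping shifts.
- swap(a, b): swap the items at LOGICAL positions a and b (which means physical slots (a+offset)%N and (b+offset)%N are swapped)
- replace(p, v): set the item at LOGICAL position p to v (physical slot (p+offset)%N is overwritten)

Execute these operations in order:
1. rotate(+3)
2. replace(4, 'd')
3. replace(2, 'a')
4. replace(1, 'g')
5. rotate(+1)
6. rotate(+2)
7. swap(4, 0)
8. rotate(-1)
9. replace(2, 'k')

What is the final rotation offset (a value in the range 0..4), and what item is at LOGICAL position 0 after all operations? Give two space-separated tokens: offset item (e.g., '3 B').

Answer: 0 B

Derivation:
After op 1 (rotate(+3)): offset=3, physical=[A,B,C,D,E], logical=[D,E,A,B,C]
After op 2 (replace(4, 'd')): offset=3, physical=[A,B,d,D,E], logical=[D,E,A,B,d]
After op 3 (replace(2, 'a')): offset=3, physical=[a,B,d,D,E], logical=[D,E,a,B,d]
After op 4 (replace(1, 'g')): offset=3, physical=[a,B,d,D,g], logical=[D,g,a,B,d]
After op 5 (rotate(+1)): offset=4, physical=[a,B,d,D,g], logical=[g,a,B,d,D]
After op 6 (rotate(+2)): offset=1, physical=[a,B,d,D,g], logical=[B,d,D,g,a]
After op 7 (swap(4, 0)): offset=1, physical=[B,a,d,D,g], logical=[a,d,D,g,B]
After op 8 (rotate(-1)): offset=0, physical=[B,a,d,D,g], logical=[B,a,d,D,g]
After op 9 (replace(2, 'k')): offset=0, physical=[B,a,k,D,g], logical=[B,a,k,D,g]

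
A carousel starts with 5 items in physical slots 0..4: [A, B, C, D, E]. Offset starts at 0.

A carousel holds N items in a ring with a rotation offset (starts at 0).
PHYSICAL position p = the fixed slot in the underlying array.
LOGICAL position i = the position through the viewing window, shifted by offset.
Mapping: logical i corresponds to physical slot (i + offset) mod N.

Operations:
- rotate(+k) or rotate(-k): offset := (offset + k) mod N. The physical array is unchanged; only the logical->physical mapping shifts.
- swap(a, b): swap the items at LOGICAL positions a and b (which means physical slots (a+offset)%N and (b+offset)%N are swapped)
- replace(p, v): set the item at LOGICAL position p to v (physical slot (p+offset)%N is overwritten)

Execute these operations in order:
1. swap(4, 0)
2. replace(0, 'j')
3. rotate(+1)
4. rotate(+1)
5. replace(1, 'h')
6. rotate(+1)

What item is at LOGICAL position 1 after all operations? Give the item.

After op 1 (swap(4, 0)): offset=0, physical=[E,B,C,D,A], logical=[E,B,C,D,A]
After op 2 (replace(0, 'j')): offset=0, physical=[j,B,C,D,A], logical=[j,B,C,D,A]
After op 3 (rotate(+1)): offset=1, physical=[j,B,C,D,A], logical=[B,C,D,A,j]
After op 4 (rotate(+1)): offset=2, physical=[j,B,C,D,A], logical=[C,D,A,j,B]
After op 5 (replace(1, 'h')): offset=2, physical=[j,B,C,h,A], logical=[C,h,A,j,B]
After op 6 (rotate(+1)): offset=3, physical=[j,B,C,h,A], logical=[h,A,j,B,C]

Answer: A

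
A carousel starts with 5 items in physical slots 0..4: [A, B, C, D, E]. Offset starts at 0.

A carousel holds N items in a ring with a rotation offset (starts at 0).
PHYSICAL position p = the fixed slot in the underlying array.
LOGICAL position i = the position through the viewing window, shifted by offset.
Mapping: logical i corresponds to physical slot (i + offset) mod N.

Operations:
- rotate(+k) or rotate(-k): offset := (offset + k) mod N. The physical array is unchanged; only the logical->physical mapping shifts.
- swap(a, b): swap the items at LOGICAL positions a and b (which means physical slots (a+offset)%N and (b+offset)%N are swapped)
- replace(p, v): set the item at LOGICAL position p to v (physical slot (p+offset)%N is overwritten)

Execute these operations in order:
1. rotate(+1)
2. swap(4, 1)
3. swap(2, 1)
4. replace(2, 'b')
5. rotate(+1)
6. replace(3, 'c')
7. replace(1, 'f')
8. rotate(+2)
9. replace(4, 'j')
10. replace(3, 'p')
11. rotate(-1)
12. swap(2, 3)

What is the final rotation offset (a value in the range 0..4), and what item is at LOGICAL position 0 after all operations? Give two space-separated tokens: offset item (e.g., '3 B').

Answer: 3 j

Derivation:
After op 1 (rotate(+1)): offset=1, physical=[A,B,C,D,E], logical=[B,C,D,E,A]
After op 2 (swap(4, 1)): offset=1, physical=[C,B,A,D,E], logical=[B,A,D,E,C]
After op 3 (swap(2, 1)): offset=1, physical=[C,B,D,A,E], logical=[B,D,A,E,C]
After op 4 (replace(2, 'b')): offset=1, physical=[C,B,D,b,E], logical=[B,D,b,E,C]
After op 5 (rotate(+1)): offset=2, physical=[C,B,D,b,E], logical=[D,b,E,C,B]
After op 6 (replace(3, 'c')): offset=2, physical=[c,B,D,b,E], logical=[D,b,E,c,B]
After op 7 (replace(1, 'f')): offset=2, physical=[c,B,D,f,E], logical=[D,f,E,c,B]
After op 8 (rotate(+2)): offset=4, physical=[c,B,D,f,E], logical=[E,c,B,D,f]
After op 9 (replace(4, 'j')): offset=4, physical=[c,B,D,j,E], logical=[E,c,B,D,j]
After op 10 (replace(3, 'p')): offset=4, physical=[c,B,p,j,E], logical=[E,c,B,p,j]
After op 11 (rotate(-1)): offset=3, physical=[c,B,p,j,E], logical=[j,E,c,B,p]
After op 12 (swap(2, 3)): offset=3, physical=[B,c,p,j,E], logical=[j,E,B,c,p]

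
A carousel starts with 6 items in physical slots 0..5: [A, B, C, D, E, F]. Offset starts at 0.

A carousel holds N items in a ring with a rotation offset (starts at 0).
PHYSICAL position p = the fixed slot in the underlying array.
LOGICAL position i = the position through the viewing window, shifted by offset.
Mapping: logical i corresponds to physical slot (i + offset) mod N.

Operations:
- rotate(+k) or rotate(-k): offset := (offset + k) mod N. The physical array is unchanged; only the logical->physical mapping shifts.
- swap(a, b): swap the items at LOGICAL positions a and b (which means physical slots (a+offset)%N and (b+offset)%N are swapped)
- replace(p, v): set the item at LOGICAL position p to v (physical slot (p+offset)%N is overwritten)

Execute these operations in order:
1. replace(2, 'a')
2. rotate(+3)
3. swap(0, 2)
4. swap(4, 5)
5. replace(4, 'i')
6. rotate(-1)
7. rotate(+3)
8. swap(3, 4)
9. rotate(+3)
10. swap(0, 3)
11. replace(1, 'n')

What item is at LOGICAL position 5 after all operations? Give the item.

Answer: i

Derivation:
After op 1 (replace(2, 'a')): offset=0, physical=[A,B,a,D,E,F], logical=[A,B,a,D,E,F]
After op 2 (rotate(+3)): offset=3, physical=[A,B,a,D,E,F], logical=[D,E,F,A,B,a]
After op 3 (swap(0, 2)): offset=3, physical=[A,B,a,F,E,D], logical=[F,E,D,A,B,a]
After op 4 (swap(4, 5)): offset=3, physical=[A,a,B,F,E,D], logical=[F,E,D,A,a,B]
After op 5 (replace(4, 'i')): offset=3, physical=[A,i,B,F,E,D], logical=[F,E,D,A,i,B]
After op 6 (rotate(-1)): offset=2, physical=[A,i,B,F,E,D], logical=[B,F,E,D,A,i]
After op 7 (rotate(+3)): offset=5, physical=[A,i,B,F,E,D], logical=[D,A,i,B,F,E]
After op 8 (swap(3, 4)): offset=5, physical=[A,i,F,B,E,D], logical=[D,A,i,F,B,E]
After op 9 (rotate(+3)): offset=2, physical=[A,i,F,B,E,D], logical=[F,B,E,D,A,i]
After op 10 (swap(0, 3)): offset=2, physical=[A,i,D,B,E,F], logical=[D,B,E,F,A,i]
After op 11 (replace(1, 'n')): offset=2, physical=[A,i,D,n,E,F], logical=[D,n,E,F,A,i]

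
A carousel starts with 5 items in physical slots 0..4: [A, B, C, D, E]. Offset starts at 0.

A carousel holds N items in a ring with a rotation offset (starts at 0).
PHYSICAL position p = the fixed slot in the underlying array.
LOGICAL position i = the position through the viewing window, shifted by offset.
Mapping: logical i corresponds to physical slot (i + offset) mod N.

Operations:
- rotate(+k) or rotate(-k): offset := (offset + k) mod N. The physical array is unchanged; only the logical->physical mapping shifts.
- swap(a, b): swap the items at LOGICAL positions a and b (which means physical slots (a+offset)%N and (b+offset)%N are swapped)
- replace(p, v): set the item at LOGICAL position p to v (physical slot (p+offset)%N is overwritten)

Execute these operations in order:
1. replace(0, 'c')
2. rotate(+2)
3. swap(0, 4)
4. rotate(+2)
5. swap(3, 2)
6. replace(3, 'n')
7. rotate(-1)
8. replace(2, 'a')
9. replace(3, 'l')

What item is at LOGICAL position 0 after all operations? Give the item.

Answer: D

Derivation:
After op 1 (replace(0, 'c')): offset=0, physical=[c,B,C,D,E], logical=[c,B,C,D,E]
After op 2 (rotate(+2)): offset=2, physical=[c,B,C,D,E], logical=[C,D,E,c,B]
After op 3 (swap(0, 4)): offset=2, physical=[c,C,B,D,E], logical=[B,D,E,c,C]
After op 4 (rotate(+2)): offset=4, physical=[c,C,B,D,E], logical=[E,c,C,B,D]
After op 5 (swap(3, 2)): offset=4, physical=[c,B,C,D,E], logical=[E,c,B,C,D]
After op 6 (replace(3, 'n')): offset=4, physical=[c,B,n,D,E], logical=[E,c,B,n,D]
After op 7 (rotate(-1)): offset=3, physical=[c,B,n,D,E], logical=[D,E,c,B,n]
After op 8 (replace(2, 'a')): offset=3, physical=[a,B,n,D,E], logical=[D,E,a,B,n]
After op 9 (replace(3, 'l')): offset=3, physical=[a,l,n,D,E], logical=[D,E,a,l,n]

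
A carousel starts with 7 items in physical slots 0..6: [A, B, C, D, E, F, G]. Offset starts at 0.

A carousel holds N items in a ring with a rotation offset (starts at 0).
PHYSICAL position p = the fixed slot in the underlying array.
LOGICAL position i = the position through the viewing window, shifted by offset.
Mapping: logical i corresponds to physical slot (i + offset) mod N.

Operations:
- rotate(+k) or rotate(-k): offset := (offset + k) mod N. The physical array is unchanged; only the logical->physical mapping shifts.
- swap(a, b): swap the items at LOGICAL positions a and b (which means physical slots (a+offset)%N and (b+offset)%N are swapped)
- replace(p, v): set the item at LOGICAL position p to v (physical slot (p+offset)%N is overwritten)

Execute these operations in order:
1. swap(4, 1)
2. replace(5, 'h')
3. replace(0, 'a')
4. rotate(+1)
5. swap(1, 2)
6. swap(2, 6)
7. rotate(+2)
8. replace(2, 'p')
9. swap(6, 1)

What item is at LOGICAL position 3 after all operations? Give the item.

After op 1 (swap(4, 1)): offset=0, physical=[A,E,C,D,B,F,G], logical=[A,E,C,D,B,F,G]
After op 2 (replace(5, 'h')): offset=0, physical=[A,E,C,D,B,h,G], logical=[A,E,C,D,B,h,G]
After op 3 (replace(0, 'a')): offset=0, physical=[a,E,C,D,B,h,G], logical=[a,E,C,D,B,h,G]
After op 4 (rotate(+1)): offset=1, physical=[a,E,C,D,B,h,G], logical=[E,C,D,B,h,G,a]
After op 5 (swap(1, 2)): offset=1, physical=[a,E,D,C,B,h,G], logical=[E,D,C,B,h,G,a]
After op 6 (swap(2, 6)): offset=1, physical=[C,E,D,a,B,h,G], logical=[E,D,a,B,h,G,C]
After op 7 (rotate(+2)): offset=3, physical=[C,E,D,a,B,h,G], logical=[a,B,h,G,C,E,D]
After op 8 (replace(2, 'p')): offset=3, physical=[C,E,D,a,B,p,G], logical=[a,B,p,G,C,E,D]
After op 9 (swap(6, 1)): offset=3, physical=[C,E,B,a,D,p,G], logical=[a,D,p,G,C,E,B]

Answer: G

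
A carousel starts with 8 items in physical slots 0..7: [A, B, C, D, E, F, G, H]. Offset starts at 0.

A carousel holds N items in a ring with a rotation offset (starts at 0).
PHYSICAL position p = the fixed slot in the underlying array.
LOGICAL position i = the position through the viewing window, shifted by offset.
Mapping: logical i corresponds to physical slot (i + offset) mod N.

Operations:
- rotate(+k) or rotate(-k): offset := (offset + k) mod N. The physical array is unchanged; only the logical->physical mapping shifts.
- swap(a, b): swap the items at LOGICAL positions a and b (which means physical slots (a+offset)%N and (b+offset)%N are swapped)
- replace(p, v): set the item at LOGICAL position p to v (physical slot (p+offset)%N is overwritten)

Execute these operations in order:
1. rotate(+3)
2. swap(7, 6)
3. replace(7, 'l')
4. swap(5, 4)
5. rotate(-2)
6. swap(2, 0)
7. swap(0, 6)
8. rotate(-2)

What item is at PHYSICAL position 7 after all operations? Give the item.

Answer: D

Derivation:
After op 1 (rotate(+3)): offset=3, physical=[A,B,C,D,E,F,G,H], logical=[D,E,F,G,H,A,B,C]
After op 2 (swap(7, 6)): offset=3, physical=[A,C,B,D,E,F,G,H], logical=[D,E,F,G,H,A,C,B]
After op 3 (replace(7, 'l')): offset=3, physical=[A,C,l,D,E,F,G,H], logical=[D,E,F,G,H,A,C,l]
After op 4 (swap(5, 4)): offset=3, physical=[H,C,l,D,E,F,G,A], logical=[D,E,F,G,A,H,C,l]
After op 5 (rotate(-2)): offset=1, physical=[H,C,l,D,E,F,G,A], logical=[C,l,D,E,F,G,A,H]
After op 6 (swap(2, 0)): offset=1, physical=[H,D,l,C,E,F,G,A], logical=[D,l,C,E,F,G,A,H]
After op 7 (swap(0, 6)): offset=1, physical=[H,A,l,C,E,F,G,D], logical=[A,l,C,E,F,G,D,H]
After op 8 (rotate(-2)): offset=7, physical=[H,A,l,C,E,F,G,D], logical=[D,H,A,l,C,E,F,G]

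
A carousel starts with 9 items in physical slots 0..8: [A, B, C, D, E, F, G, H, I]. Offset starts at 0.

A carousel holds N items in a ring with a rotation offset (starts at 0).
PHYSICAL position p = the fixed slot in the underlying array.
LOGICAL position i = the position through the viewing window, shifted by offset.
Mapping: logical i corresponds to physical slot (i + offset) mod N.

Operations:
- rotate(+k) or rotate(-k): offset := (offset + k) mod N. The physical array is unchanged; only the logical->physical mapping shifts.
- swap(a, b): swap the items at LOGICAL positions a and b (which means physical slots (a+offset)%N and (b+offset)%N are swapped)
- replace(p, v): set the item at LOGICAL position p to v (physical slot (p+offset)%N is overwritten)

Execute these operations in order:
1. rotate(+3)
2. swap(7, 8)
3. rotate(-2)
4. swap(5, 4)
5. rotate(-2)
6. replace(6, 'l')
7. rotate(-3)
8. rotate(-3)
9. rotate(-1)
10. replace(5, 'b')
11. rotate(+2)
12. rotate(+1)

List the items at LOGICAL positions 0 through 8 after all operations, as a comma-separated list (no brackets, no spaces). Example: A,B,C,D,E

After op 1 (rotate(+3)): offset=3, physical=[A,B,C,D,E,F,G,H,I], logical=[D,E,F,G,H,I,A,B,C]
After op 2 (swap(7, 8)): offset=3, physical=[A,C,B,D,E,F,G,H,I], logical=[D,E,F,G,H,I,A,C,B]
After op 3 (rotate(-2)): offset=1, physical=[A,C,B,D,E,F,G,H,I], logical=[C,B,D,E,F,G,H,I,A]
After op 4 (swap(5, 4)): offset=1, physical=[A,C,B,D,E,G,F,H,I], logical=[C,B,D,E,G,F,H,I,A]
After op 5 (rotate(-2)): offset=8, physical=[A,C,B,D,E,G,F,H,I], logical=[I,A,C,B,D,E,G,F,H]
After op 6 (replace(6, 'l')): offset=8, physical=[A,C,B,D,E,l,F,H,I], logical=[I,A,C,B,D,E,l,F,H]
After op 7 (rotate(-3)): offset=5, physical=[A,C,B,D,E,l,F,H,I], logical=[l,F,H,I,A,C,B,D,E]
After op 8 (rotate(-3)): offset=2, physical=[A,C,B,D,E,l,F,H,I], logical=[B,D,E,l,F,H,I,A,C]
After op 9 (rotate(-1)): offset=1, physical=[A,C,B,D,E,l,F,H,I], logical=[C,B,D,E,l,F,H,I,A]
After op 10 (replace(5, 'b')): offset=1, physical=[A,C,B,D,E,l,b,H,I], logical=[C,B,D,E,l,b,H,I,A]
After op 11 (rotate(+2)): offset=3, physical=[A,C,B,D,E,l,b,H,I], logical=[D,E,l,b,H,I,A,C,B]
After op 12 (rotate(+1)): offset=4, physical=[A,C,B,D,E,l,b,H,I], logical=[E,l,b,H,I,A,C,B,D]

Answer: E,l,b,H,I,A,C,B,D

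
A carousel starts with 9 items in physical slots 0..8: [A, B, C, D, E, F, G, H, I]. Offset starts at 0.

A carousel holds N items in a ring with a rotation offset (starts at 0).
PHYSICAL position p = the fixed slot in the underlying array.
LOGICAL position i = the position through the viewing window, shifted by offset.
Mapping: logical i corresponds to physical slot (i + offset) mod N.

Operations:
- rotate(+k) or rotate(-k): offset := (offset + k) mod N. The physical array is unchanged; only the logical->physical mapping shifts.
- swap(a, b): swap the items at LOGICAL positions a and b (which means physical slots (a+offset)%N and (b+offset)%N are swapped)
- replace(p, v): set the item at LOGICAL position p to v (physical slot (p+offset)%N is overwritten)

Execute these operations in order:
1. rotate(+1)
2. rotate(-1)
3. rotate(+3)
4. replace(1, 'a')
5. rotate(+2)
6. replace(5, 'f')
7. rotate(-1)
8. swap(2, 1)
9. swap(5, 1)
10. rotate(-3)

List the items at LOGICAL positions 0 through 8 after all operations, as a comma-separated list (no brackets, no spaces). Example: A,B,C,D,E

Answer: f,C,D,a,A,F,H,I,G

Derivation:
After op 1 (rotate(+1)): offset=1, physical=[A,B,C,D,E,F,G,H,I], logical=[B,C,D,E,F,G,H,I,A]
After op 2 (rotate(-1)): offset=0, physical=[A,B,C,D,E,F,G,H,I], logical=[A,B,C,D,E,F,G,H,I]
After op 3 (rotate(+3)): offset=3, physical=[A,B,C,D,E,F,G,H,I], logical=[D,E,F,G,H,I,A,B,C]
After op 4 (replace(1, 'a')): offset=3, physical=[A,B,C,D,a,F,G,H,I], logical=[D,a,F,G,H,I,A,B,C]
After op 5 (rotate(+2)): offset=5, physical=[A,B,C,D,a,F,G,H,I], logical=[F,G,H,I,A,B,C,D,a]
After op 6 (replace(5, 'f')): offset=5, physical=[A,f,C,D,a,F,G,H,I], logical=[F,G,H,I,A,f,C,D,a]
After op 7 (rotate(-1)): offset=4, physical=[A,f,C,D,a,F,G,H,I], logical=[a,F,G,H,I,A,f,C,D]
After op 8 (swap(2, 1)): offset=4, physical=[A,f,C,D,a,G,F,H,I], logical=[a,G,F,H,I,A,f,C,D]
After op 9 (swap(5, 1)): offset=4, physical=[G,f,C,D,a,A,F,H,I], logical=[a,A,F,H,I,G,f,C,D]
After op 10 (rotate(-3)): offset=1, physical=[G,f,C,D,a,A,F,H,I], logical=[f,C,D,a,A,F,H,I,G]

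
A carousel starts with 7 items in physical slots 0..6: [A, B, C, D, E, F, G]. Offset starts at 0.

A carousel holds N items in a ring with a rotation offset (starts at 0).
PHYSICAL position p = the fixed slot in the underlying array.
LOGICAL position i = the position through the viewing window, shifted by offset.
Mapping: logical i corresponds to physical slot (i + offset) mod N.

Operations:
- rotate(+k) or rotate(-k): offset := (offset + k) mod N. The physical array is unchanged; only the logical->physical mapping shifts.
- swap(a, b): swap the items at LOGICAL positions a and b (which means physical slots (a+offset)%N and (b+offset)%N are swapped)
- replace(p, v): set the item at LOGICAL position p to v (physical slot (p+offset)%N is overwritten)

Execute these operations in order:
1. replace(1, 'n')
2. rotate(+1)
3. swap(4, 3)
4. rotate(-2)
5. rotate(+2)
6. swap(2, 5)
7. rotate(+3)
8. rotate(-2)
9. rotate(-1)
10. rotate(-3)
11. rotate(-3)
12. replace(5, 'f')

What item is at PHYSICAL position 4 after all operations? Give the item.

Answer: F

Derivation:
After op 1 (replace(1, 'n')): offset=0, physical=[A,n,C,D,E,F,G], logical=[A,n,C,D,E,F,G]
After op 2 (rotate(+1)): offset=1, physical=[A,n,C,D,E,F,G], logical=[n,C,D,E,F,G,A]
After op 3 (swap(4, 3)): offset=1, physical=[A,n,C,D,F,E,G], logical=[n,C,D,F,E,G,A]
After op 4 (rotate(-2)): offset=6, physical=[A,n,C,D,F,E,G], logical=[G,A,n,C,D,F,E]
After op 5 (rotate(+2)): offset=1, physical=[A,n,C,D,F,E,G], logical=[n,C,D,F,E,G,A]
After op 6 (swap(2, 5)): offset=1, physical=[A,n,C,G,F,E,D], logical=[n,C,G,F,E,D,A]
After op 7 (rotate(+3)): offset=4, physical=[A,n,C,G,F,E,D], logical=[F,E,D,A,n,C,G]
After op 8 (rotate(-2)): offset=2, physical=[A,n,C,G,F,E,D], logical=[C,G,F,E,D,A,n]
After op 9 (rotate(-1)): offset=1, physical=[A,n,C,G,F,E,D], logical=[n,C,G,F,E,D,A]
After op 10 (rotate(-3)): offset=5, physical=[A,n,C,G,F,E,D], logical=[E,D,A,n,C,G,F]
After op 11 (rotate(-3)): offset=2, physical=[A,n,C,G,F,E,D], logical=[C,G,F,E,D,A,n]
After op 12 (replace(5, 'f')): offset=2, physical=[f,n,C,G,F,E,D], logical=[C,G,F,E,D,f,n]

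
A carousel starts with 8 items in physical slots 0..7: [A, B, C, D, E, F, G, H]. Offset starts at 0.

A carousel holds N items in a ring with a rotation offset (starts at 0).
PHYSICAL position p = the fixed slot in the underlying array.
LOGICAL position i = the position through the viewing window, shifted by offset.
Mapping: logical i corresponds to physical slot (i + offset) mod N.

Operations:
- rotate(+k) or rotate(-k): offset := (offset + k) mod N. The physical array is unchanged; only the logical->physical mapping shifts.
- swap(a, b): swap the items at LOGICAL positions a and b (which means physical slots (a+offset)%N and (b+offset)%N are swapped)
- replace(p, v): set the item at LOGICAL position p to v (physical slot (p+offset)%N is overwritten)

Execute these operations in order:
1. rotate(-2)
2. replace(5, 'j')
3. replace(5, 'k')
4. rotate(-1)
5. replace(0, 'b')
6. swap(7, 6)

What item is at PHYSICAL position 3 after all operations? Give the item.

Answer: E

Derivation:
After op 1 (rotate(-2)): offset=6, physical=[A,B,C,D,E,F,G,H], logical=[G,H,A,B,C,D,E,F]
After op 2 (replace(5, 'j')): offset=6, physical=[A,B,C,j,E,F,G,H], logical=[G,H,A,B,C,j,E,F]
After op 3 (replace(5, 'k')): offset=6, physical=[A,B,C,k,E,F,G,H], logical=[G,H,A,B,C,k,E,F]
After op 4 (rotate(-1)): offset=5, physical=[A,B,C,k,E,F,G,H], logical=[F,G,H,A,B,C,k,E]
After op 5 (replace(0, 'b')): offset=5, physical=[A,B,C,k,E,b,G,H], logical=[b,G,H,A,B,C,k,E]
After op 6 (swap(7, 6)): offset=5, physical=[A,B,C,E,k,b,G,H], logical=[b,G,H,A,B,C,E,k]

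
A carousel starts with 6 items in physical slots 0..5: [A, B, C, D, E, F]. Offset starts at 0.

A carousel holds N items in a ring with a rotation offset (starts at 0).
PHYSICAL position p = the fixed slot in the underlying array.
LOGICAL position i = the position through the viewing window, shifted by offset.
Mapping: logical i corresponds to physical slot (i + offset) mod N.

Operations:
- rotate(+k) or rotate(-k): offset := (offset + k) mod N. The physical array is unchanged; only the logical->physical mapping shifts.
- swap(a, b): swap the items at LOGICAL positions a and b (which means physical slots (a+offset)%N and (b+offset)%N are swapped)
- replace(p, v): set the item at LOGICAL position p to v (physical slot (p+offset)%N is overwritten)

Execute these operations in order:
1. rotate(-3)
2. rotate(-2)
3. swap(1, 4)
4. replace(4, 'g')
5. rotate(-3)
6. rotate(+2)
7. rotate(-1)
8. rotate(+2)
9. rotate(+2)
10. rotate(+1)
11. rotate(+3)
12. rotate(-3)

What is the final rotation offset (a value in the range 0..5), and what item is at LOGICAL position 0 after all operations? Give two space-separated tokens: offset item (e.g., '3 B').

After op 1 (rotate(-3)): offset=3, physical=[A,B,C,D,E,F], logical=[D,E,F,A,B,C]
After op 2 (rotate(-2)): offset=1, physical=[A,B,C,D,E,F], logical=[B,C,D,E,F,A]
After op 3 (swap(1, 4)): offset=1, physical=[A,B,F,D,E,C], logical=[B,F,D,E,C,A]
After op 4 (replace(4, 'g')): offset=1, physical=[A,B,F,D,E,g], logical=[B,F,D,E,g,A]
After op 5 (rotate(-3)): offset=4, physical=[A,B,F,D,E,g], logical=[E,g,A,B,F,D]
After op 6 (rotate(+2)): offset=0, physical=[A,B,F,D,E,g], logical=[A,B,F,D,E,g]
After op 7 (rotate(-1)): offset=5, physical=[A,B,F,D,E,g], logical=[g,A,B,F,D,E]
After op 8 (rotate(+2)): offset=1, physical=[A,B,F,D,E,g], logical=[B,F,D,E,g,A]
After op 9 (rotate(+2)): offset=3, physical=[A,B,F,D,E,g], logical=[D,E,g,A,B,F]
After op 10 (rotate(+1)): offset=4, physical=[A,B,F,D,E,g], logical=[E,g,A,B,F,D]
After op 11 (rotate(+3)): offset=1, physical=[A,B,F,D,E,g], logical=[B,F,D,E,g,A]
After op 12 (rotate(-3)): offset=4, physical=[A,B,F,D,E,g], logical=[E,g,A,B,F,D]

Answer: 4 E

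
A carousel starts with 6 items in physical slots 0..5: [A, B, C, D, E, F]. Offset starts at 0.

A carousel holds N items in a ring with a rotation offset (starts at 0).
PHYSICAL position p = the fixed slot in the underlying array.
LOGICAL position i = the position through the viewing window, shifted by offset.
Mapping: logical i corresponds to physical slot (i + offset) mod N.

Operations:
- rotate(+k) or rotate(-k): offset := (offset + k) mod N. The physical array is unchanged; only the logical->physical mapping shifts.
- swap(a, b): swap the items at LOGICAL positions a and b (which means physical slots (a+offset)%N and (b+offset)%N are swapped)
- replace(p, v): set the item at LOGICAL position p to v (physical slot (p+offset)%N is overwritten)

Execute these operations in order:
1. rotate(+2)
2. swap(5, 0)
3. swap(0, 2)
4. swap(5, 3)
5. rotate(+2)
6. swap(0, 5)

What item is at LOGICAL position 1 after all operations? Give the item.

After op 1 (rotate(+2)): offset=2, physical=[A,B,C,D,E,F], logical=[C,D,E,F,A,B]
After op 2 (swap(5, 0)): offset=2, physical=[A,C,B,D,E,F], logical=[B,D,E,F,A,C]
After op 3 (swap(0, 2)): offset=2, physical=[A,C,E,D,B,F], logical=[E,D,B,F,A,C]
After op 4 (swap(5, 3)): offset=2, physical=[A,F,E,D,B,C], logical=[E,D,B,C,A,F]
After op 5 (rotate(+2)): offset=4, physical=[A,F,E,D,B,C], logical=[B,C,A,F,E,D]
After op 6 (swap(0, 5)): offset=4, physical=[A,F,E,B,D,C], logical=[D,C,A,F,E,B]

Answer: C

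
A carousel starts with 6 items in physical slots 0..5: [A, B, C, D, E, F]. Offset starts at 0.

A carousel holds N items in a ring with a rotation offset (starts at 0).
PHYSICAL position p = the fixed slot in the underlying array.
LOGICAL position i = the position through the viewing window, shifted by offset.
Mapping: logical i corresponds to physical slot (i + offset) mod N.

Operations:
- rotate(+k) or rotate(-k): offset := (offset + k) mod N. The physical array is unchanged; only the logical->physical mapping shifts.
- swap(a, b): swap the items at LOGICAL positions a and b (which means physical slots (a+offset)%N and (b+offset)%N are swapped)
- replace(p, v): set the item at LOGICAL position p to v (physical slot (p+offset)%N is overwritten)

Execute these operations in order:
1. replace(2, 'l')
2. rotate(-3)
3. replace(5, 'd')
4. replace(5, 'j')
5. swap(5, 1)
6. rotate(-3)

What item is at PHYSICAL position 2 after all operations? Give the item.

After op 1 (replace(2, 'l')): offset=0, physical=[A,B,l,D,E,F], logical=[A,B,l,D,E,F]
After op 2 (rotate(-3)): offset=3, physical=[A,B,l,D,E,F], logical=[D,E,F,A,B,l]
After op 3 (replace(5, 'd')): offset=3, physical=[A,B,d,D,E,F], logical=[D,E,F,A,B,d]
After op 4 (replace(5, 'j')): offset=3, physical=[A,B,j,D,E,F], logical=[D,E,F,A,B,j]
After op 5 (swap(5, 1)): offset=3, physical=[A,B,E,D,j,F], logical=[D,j,F,A,B,E]
After op 6 (rotate(-3)): offset=0, physical=[A,B,E,D,j,F], logical=[A,B,E,D,j,F]

Answer: E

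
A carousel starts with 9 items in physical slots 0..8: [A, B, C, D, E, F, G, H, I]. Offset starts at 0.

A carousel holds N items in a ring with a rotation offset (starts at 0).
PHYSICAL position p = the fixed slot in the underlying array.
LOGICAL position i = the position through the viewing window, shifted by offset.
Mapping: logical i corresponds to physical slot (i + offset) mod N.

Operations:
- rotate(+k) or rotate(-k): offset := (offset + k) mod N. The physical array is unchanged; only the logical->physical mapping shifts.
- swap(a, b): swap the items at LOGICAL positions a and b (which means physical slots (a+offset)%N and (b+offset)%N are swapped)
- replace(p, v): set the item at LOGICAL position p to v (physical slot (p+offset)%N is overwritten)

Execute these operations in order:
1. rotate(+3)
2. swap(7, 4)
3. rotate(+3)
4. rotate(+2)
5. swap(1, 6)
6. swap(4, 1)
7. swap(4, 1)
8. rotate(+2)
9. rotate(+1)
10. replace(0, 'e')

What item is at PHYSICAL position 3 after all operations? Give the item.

After op 1 (rotate(+3)): offset=3, physical=[A,B,C,D,E,F,G,H,I], logical=[D,E,F,G,H,I,A,B,C]
After op 2 (swap(7, 4)): offset=3, physical=[A,H,C,D,E,F,G,B,I], logical=[D,E,F,G,B,I,A,H,C]
After op 3 (rotate(+3)): offset=6, physical=[A,H,C,D,E,F,G,B,I], logical=[G,B,I,A,H,C,D,E,F]
After op 4 (rotate(+2)): offset=8, physical=[A,H,C,D,E,F,G,B,I], logical=[I,A,H,C,D,E,F,G,B]
After op 5 (swap(1, 6)): offset=8, physical=[F,H,C,D,E,A,G,B,I], logical=[I,F,H,C,D,E,A,G,B]
After op 6 (swap(4, 1)): offset=8, physical=[D,H,C,F,E,A,G,B,I], logical=[I,D,H,C,F,E,A,G,B]
After op 7 (swap(4, 1)): offset=8, physical=[F,H,C,D,E,A,G,B,I], logical=[I,F,H,C,D,E,A,G,B]
After op 8 (rotate(+2)): offset=1, physical=[F,H,C,D,E,A,G,B,I], logical=[H,C,D,E,A,G,B,I,F]
After op 9 (rotate(+1)): offset=2, physical=[F,H,C,D,E,A,G,B,I], logical=[C,D,E,A,G,B,I,F,H]
After op 10 (replace(0, 'e')): offset=2, physical=[F,H,e,D,E,A,G,B,I], logical=[e,D,E,A,G,B,I,F,H]

Answer: D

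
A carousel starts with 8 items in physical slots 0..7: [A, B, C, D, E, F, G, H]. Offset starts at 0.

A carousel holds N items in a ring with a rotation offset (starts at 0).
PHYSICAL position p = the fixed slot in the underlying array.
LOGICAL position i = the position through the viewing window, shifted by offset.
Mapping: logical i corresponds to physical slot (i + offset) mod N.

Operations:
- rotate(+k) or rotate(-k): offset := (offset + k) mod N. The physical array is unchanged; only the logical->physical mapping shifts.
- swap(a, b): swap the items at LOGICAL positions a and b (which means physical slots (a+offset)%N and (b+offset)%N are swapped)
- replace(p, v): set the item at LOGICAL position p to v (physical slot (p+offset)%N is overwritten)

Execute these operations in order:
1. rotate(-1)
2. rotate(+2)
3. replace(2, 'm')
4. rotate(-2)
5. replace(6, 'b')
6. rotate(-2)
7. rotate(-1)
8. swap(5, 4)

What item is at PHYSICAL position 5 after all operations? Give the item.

Answer: b

Derivation:
After op 1 (rotate(-1)): offset=7, physical=[A,B,C,D,E,F,G,H], logical=[H,A,B,C,D,E,F,G]
After op 2 (rotate(+2)): offset=1, physical=[A,B,C,D,E,F,G,H], logical=[B,C,D,E,F,G,H,A]
After op 3 (replace(2, 'm')): offset=1, physical=[A,B,C,m,E,F,G,H], logical=[B,C,m,E,F,G,H,A]
After op 4 (rotate(-2)): offset=7, physical=[A,B,C,m,E,F,G,H], logical=[H,A,B,C,m,E,F,G]
After op 5 (replace(6, 'b')): offset=7, physical=[A,B,C,m,E,b,G,H], logical=[H,A,B,C,m,E,b,G]
After op 6 (rotate(-2)): offset=5, physical=[A,B,C,m,E,b,G,H], logical=[b,G,H,A,B,C,m,E]
After op 7 (rotate(-1)): offset=4, physical=[A,B,C,m,E,b,G,H], logical=[E,b,G,H,A,B,C,m]
After op 8 (swap(5, 4)): offset=4, physical=[B,A,C,m,E,b,G,H], logical=[E,b,G,H,B,A,C,m]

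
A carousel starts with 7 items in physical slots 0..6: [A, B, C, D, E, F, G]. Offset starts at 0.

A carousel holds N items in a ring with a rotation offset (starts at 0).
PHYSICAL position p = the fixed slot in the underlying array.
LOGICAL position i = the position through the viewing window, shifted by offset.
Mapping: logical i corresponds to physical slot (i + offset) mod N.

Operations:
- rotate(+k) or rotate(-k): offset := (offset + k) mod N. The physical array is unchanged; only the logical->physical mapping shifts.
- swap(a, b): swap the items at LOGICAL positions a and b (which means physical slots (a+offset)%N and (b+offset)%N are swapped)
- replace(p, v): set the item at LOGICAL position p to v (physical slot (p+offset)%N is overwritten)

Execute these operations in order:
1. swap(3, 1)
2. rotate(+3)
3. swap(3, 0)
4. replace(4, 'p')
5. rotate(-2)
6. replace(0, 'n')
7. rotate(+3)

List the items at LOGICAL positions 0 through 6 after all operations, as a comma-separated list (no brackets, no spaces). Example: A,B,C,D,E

Answer: E,F,B,p,n,C,G

Derivation:
After op 1 (swap(3, 1)): offset=0, physical=[A,D,C,B,E,F,G], logical=[A,D,C,B,E,F,G]
After op 2 (rotate(+3)): offset=3, physical=[A,D,C,B,E,F,G], logical=[B,E,F,G,A,D,C]
After op 3 (swap(3, 0)): offset=3, physical=[A,D,C,G,E,F,B], logical=[G,E,F,B,A,D,C]
After op 4 (replace(4, 'p')): offset=3, physical=[p,D,C,G,E,F,B], logical=[G,E,F,B,p,D,C]
After op 5 (rotate(-2)): offset=1, physical=[p,D,C,G,E,F,B], logical=[D,C,G,E,F,B,p]
After op 6 (replace(0, 'n')): offset=1, physical=[p,n,C,G,E,F,B], logical=[n,C,G,E,F,B,p]
After op 7 (rotate(+3)): offset=4, physical=[p,n,C,G,E,F,B], logical=[E,F,B,p,n,C,G]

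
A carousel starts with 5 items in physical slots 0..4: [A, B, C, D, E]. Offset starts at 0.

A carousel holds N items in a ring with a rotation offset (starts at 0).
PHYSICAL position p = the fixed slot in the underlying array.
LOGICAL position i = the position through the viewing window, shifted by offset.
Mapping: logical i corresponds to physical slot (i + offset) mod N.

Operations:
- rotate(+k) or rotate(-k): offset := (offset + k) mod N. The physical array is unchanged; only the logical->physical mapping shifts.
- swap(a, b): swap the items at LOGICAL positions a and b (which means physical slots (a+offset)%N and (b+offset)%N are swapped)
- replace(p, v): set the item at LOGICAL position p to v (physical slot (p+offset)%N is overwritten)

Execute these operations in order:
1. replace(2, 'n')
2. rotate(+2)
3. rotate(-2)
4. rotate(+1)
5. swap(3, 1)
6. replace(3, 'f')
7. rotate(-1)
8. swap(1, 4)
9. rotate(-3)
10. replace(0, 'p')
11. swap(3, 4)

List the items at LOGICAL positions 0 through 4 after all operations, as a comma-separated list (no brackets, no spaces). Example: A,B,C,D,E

After op 1 (replace(2, 'n')): offset=0, physical=[A,B,n,D,E], logical=[A,B,n,D,E]
After op 2 (rotate(+2)): offset=2, physical=[A,B,n,D,E], logical=[n,D,E,A,B]
After op 3 (rotate(-2)): offset=0, physical=[A,B,n,D,E], logical=[A,B,n,D,E]
After op 4 (rotate(+1)): offset=1, physical=[A,B,n,D,E], logical=[B,n,D,E,A]
After op 5 (swap(3, 1)): offset=1, physical=[A,B,E,D,n], logical=[B,E,D,n,A]
After op 6 (replace(3, 'f')): offset=1, physical=[A,B,E,D,f], logical=[B,E,D,f,A]
After op 7 (rotate(-1)): offset=0, physical=[A,B,E,D,f], logical=[A,B,E,D,f]
After op 8 (swap(1, 4)): offset=0, physical=[A,f,E,D,B], logical=[A,f,E,D,B]
After op 9 (rotate(-3)): offset=2, physical=[A,f,E,D,B], logical=[E,D,B,A,f]
After op 10 (replace(0, 'p')): offset=2, physical=[A,f,p,D,B], logical=[p,D,B,A,f]
After op 11 (swap(3, 4)): offset=2, physical=[f,A,p,D,B], logical=[p,D,B,f,A]

Answer: p,D,B,f,A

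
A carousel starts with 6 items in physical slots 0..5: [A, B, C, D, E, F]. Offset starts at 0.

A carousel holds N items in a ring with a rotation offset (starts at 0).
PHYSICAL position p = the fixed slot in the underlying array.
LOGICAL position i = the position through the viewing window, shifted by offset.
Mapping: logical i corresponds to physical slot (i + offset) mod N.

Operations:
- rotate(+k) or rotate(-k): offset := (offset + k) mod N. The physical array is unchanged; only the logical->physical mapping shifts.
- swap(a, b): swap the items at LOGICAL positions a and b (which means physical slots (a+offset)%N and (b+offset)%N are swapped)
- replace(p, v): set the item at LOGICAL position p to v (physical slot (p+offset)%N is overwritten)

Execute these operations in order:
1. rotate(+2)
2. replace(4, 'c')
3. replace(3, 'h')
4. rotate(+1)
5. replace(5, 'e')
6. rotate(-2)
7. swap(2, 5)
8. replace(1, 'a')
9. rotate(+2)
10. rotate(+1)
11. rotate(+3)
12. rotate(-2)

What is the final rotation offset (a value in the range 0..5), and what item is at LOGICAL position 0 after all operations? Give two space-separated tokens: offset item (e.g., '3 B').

Answer: 5 h

Derivation:
After op 1 (rotate(+2)): offset=2, physical=[A,B,C,D,E,F], logical=[C,D,E,F,A,B]
After op 2 (replace(4, 'c')): offset=2, physical=[c,B,C,D,E,F], logical=[C,D,E,F,c,B]
After op 3 (replace(3, 'h')): offset=2, physical=[c,B,C,D,E,h], logical=[C,D,E,h,c,B]
After op 4 (rotate(+1)): offset=3, physical=[c,B,C,D,E,h], logical=[D,E,h,c,B,C]
After op 5 (replace(5, 'e')): offset=3, physical=[c,B,e,D,E,h], logical=[D,E,h,c,B,e]
After op 6 (rotate(-2)): offset=1, physical=[c,B,e,D,E,h], logical=[B,e,D,E,h,c]
After op 7 (swap(2, 5)): offset=1, physical=[D,B,e,c,E,h], logical=[B,e,c,E,h,D]
After op 8 (replace(1, 'a')): offset=1, physical=[D,B,a,c,E,h], logical=[B,a,c,E,h,D]
After op 9 (rotate(+2)): offset=3, physical=[D,B,a,c,E,h], logical=[c,E,h,D,B,a]
After op 10 (rotate(+1)): offset=4, physical=[D,B,a,c,E,h], logical=[E,h,D,B,a,c]
After op 11 (rotate(+3)): offset=1, physical=[D,B,a,c,E,h], logical=[B,a,c,E,h,D]
After op 12 (rotate(-2)): offset=5, physical=[D,B,a,c,E,h], logical=[h,D,B,a,c,E]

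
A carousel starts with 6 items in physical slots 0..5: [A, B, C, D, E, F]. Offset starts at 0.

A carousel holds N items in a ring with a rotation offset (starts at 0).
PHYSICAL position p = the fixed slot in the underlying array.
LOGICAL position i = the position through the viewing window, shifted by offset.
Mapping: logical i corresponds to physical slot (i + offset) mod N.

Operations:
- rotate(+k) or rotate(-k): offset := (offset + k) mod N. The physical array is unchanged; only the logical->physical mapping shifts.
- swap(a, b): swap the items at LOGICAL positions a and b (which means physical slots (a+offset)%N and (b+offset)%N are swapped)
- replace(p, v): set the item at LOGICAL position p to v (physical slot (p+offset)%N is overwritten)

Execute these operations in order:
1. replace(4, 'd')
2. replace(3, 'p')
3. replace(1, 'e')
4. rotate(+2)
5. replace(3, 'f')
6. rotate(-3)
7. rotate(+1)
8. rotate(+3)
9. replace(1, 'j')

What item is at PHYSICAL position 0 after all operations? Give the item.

Answer: A

Derivation:
After op 1 (replace(4, 'd')): offset=0, physical=[A,B,C,D,d,F], logical=[A,B,C,D,d,F]
After op 2 (replace(3, 'p')): offset=0, physical=[A,B,C,p,d,F], logical=[A,B,C,p,d,F]
After op 3 (replace(1, 'e')): offset=0, physical=[A,e,C,p,d,F], logical=[A,e,C,p,d,F]
After op 4 (rotate(+2)): offset=2, physical=[A,e,C,p,d,F], logical=[C,p,d,F,A,e]
After op 5 (replace(3, 'f')): offset=2, physical=[A,e,C,p,d,f], logical=[C,p,d,f,A,e]
After op 6 (rotate(-3)): offset=5, physical=[A,e,C,p,d,f], logical=[f,A,e,C,p,d]
After op 7 (rotate(+1)): offset=0, physical=[A,e,C,p,d,f], logical=[A,e,C,p,d,f]
After op 8 (rotate(+3)): offset=3, physical=[A,e,C,p,d,f], logical=[p,d,f,A,e,C]
After op 9 (replace(1, 'j')): offset=3, physical=[A,e,C,p,j,f], logical=[p,j,f,A,e,C]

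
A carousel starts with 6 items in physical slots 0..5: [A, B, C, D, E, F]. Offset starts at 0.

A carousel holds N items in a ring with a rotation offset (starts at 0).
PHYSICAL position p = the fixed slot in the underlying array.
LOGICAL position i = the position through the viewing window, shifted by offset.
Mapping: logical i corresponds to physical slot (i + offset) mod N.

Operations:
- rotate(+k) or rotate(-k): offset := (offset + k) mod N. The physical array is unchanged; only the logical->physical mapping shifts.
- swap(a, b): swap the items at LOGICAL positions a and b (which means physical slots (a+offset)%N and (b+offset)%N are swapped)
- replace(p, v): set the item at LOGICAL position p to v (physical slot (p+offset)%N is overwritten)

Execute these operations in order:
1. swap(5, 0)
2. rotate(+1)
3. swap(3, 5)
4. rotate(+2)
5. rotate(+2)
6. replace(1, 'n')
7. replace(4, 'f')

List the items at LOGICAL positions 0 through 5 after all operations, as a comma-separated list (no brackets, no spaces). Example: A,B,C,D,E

Answer: A,n,B,C,f,F

Derivation:
After op 1 (swap(5, 0)): offset=0, physical=[F,B,C,D,E,A], logical=[F,B,C,D,E,A]
After op 2 (rotate(+1)): offset=1, physical=[F,B,C,D,E,A], logical=[B,C,D,E,A,F]
After op 3 (swap(3, 5)): offset=1, physical=[E,B,C,D,F,A], logical=[B,C,D,F,A,E]
After op 4 (rotate(+2)): offset=3, physical=[E,B,C,D,F,A], logical=[D,F,A,E,B,C]
After op 5 (rotate(+2)): offset=5, physical=[E,B,C,D,F,A], logical=[A,E,B,C,D,F]
After op 6 (replace(1, 'n')): offset=5, physical=[n,B,C,D,F,A], logical=[A,n,B,C,D,F]
After op 7 (replace(4, 'f')): offset=5, physical=[n,B,C,f,F,A], logical=[A,n,B,C,f,F]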